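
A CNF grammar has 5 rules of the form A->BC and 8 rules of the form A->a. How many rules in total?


CNF allows two rule forms:
  A -> BC (binary): 5 rules
  A -> a (terminal): 8 rules
Total = 5 + 8 = 13

13


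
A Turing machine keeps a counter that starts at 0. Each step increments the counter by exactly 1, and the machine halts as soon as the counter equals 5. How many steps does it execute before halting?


Counter starts at 0. Counting sequence:
  Step 1: counter = 1
  Step 2: counter = 2
  Step 3: counter = 3
  Step 4: counter = 4
  Step 5: counter = 5
Counter reached 5 -> halt
Total steps = 5

5


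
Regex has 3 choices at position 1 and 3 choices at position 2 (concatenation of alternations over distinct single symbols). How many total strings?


First group: 3 alternatives
Second group: 3 alternatives
Concatenation: each choice from group 1 pairs with each from group 2
Total = 3 x 3 = 9

9


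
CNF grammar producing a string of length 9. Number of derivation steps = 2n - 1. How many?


Chomsky Normal Form derivation:
String length n = 9
Each step either:
  - Splits a nonterminal into two (n-1 such steps)
  - Converts a nonterminal to terminal (n such steps)
Total = (n-1) + n = 2n - 1
= 2(9) - 1
= 18 - 1
= 17

17


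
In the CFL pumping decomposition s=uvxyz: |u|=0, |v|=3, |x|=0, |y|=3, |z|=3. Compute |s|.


|s| = |u| + |v| + |x| + |y| + |z|
= 0 + 3 + 0 + 3 + 3
= 3 + 0 + 6
= 3 + 6
= 9

9


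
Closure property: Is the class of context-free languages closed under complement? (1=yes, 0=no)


CFL closure properties:
  Closed under: union, concatenation, Kleene star
  NOT closed under: intersection, complement
Operation 'complement' is in not-closed list -> No (not closed)

0


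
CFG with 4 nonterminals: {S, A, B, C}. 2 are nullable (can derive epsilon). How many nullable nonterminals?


Nonterminals: {S, A, B, C}
A nonterminal is nullable if it can derive epsilon
Counting nullable nonterminals: 2
Total nullable = 2

2


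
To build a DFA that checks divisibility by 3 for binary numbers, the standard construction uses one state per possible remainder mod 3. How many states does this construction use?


Divisibility by 3 is tracked via the remainder mod 3: 0, 1, ..., 2
The construction assigns one state to each remainder
Number of remainders = 3

3


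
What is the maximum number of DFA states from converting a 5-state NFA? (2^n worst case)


NFA has 5 states
Subset construction: each DFA state = subset of NFA states
Maximum subsets = 2^5
2^5 = 32

32


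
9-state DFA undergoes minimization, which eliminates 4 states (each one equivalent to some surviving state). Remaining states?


Original DFA: 9 states
Redundant states removed: 4
Minimized states = original - removed
= 9 - 4
= 5

5


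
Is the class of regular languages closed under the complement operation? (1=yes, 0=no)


Regular languages are closed under:
- Union (DFA product construction)
- Intersection (DFA product construction)
- Complement (swap accept/reject states)
- Concatenation (NFA construction)
- Kleene star (NFA construction)
complement is in this list
Therefore: closed

1


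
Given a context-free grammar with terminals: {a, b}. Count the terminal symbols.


Terminal symbols: a, b
Counting each: a (#1), b (#2)
Total = 2

2


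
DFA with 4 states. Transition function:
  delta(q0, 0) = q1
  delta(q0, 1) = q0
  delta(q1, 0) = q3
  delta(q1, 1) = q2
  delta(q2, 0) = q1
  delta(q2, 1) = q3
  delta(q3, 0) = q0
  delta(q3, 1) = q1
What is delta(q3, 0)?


Looking up transition function:
delta(q3, 0) in the table
Row: q3, Column: 0
Result: q0

q0


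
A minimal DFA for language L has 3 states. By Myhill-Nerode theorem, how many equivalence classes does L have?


Myhill-Nerode theorem:
Number of equivalence classes = number of states in minimal DFA
Minimal DFA states = 3
Therefore equivalence classes = 3

3


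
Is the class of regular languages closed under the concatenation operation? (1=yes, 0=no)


Regular languages are closed under:
- Union (DFA product construction)
- Intersection (DFA product construction)
- Complement (swap accept/reject states)
- Concatenation (NFA construction)
- Kleene star (NFA construction)
concatenation is in this list
Therefore: closed

1


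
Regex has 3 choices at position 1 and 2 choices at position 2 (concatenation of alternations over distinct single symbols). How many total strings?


First group: 3 alternatives
Second group: 2 alternatives
Concatenation: each choice from group 1 pairs with each from group 2
Total = 3 x 2 = 6

6


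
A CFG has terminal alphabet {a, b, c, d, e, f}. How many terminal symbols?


Terminal symbols: a, b, c, d, e, f
Counting each: a (#1), b (#2), c (#3), d (#4), e (#5), f (#6)
Total = 6

6


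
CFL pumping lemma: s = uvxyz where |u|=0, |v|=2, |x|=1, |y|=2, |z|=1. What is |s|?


|s| = |u| + |v| + |x| + |y| + |z|
= 0 + 2 + 1 + 2 + 1
= 2 + 1 + 3
= 3 + 3
= 6

6


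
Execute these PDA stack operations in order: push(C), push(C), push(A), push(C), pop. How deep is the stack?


Tracing stack operations:
  push(C) -> stack = [C], depth=1
  push(C) -> stack = [C,C], depth=2
  push(A) -> stack = [C,C,A], depth=3
  push(C) -> stack = [C,C,A,C], depth=4
  pop -> removed C, stack = [C,C,A], depth=3
Final depth = 3

3


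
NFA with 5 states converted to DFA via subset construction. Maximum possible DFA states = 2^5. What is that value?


NFA has 5 states
Subset construction: each DFA state = subset of NFA states
Maximum subsets = 2^5
2^5 = 32

32


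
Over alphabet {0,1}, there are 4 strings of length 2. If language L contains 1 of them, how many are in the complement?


Alphabet: {0,1}
String length: 2
Total strings of length 2 = 2^2 = 4
Strings in L = 1
Complement = total - |L|
= 4 - 1
= 3

3


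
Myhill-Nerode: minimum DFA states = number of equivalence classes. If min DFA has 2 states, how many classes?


Myhill-Nerode theorem:
Number of equivalence classes = number of states in minimal DFA
Minimal DFA states = 2
Therefore equivalence classes = 2

2


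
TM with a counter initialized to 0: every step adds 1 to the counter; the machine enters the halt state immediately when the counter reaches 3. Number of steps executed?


Counter starts at 0. Counting sequence:
  Step 1: counter = 1
  Step 2: counter = 2
  Step 3: counter = 3
Counter reached 3 -> halt
Total steps = 3

3


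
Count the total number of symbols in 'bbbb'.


String: 'bbbb'
Counting characters:
  'b' appears 4 time(s)
Total length = 0 + 4 = 4

4


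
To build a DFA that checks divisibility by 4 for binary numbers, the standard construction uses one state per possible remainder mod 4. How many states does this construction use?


Divisibility by 4 is tracked via the remainder mod 4: 0, 1, ..., 3
The construction assigns one state to each remainder
Number of remainders = 4

4


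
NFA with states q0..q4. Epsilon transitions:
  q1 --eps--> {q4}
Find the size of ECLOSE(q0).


Starting from q0
Initialize closure = {q0}
q0 has no outgoing epsilon transitions -> nothing to add
Final closure: {q0}
Size = 1

1


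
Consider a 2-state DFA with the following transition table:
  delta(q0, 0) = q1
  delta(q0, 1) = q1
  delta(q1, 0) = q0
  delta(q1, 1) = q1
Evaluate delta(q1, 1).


Looking up transition function:
delta(q1, 1) in the table
Row: q1, Column: 1
Result: q1

q1


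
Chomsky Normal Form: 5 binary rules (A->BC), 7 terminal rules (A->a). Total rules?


CNF allows two rule forms:
  A -> BC (binary): 5 rules
  A -> a (terminal): 7 rules
Total = 5 + 7 = 12

12


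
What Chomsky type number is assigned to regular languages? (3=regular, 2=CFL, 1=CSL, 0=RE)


Chomsky hierarchy levels:
  Type 3: Regular (DFA/NFA/regex)
  Type 2: Context-free (PDA)
  Type 1: Context-sensitive
  Type 0: Recursively enumerable (TM)
'regular' corresponds to Type 3

3


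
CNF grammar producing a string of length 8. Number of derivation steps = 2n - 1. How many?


Chomsky Normal Form derivation:
String length n = 8
Each step either:
  - Splits a nonterminal into two (n-1 such steps)
  - Converts a nonterminal to terminal (n such steps)
Total = (n-1) + n = 2n - 1
= 2(8) - 1
= 16 - 1
= 15

15


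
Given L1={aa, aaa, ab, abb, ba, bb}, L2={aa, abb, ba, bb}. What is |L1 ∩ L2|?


L1 = {aa, aaa, ab, abb, ba, bb}
L2 = {aa, abb, ba, bb}
Checking each string in L1 against L2:
  'aa': in L2? Yes
  'aaa': in L2? No
  'ab': in L2? No
  'abb': in L2? Yes
  'ba': in L2? Yes
  'bb': in L2? Yes
Intersection = {aa, abb, ba, bb}
|L1 ∩ L2| = 4

4


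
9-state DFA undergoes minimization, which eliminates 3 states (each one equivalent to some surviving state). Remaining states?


Original DFA: 9 states
Redundant states removed: 3
Minimized states = original - removed
= 9 - 3
= 6

6


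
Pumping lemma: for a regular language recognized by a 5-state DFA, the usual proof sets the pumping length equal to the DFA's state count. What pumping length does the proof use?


Pumping lemma for regular languages (standard proof):
Take p = |Q|, the number of DFA states.
Any string of length >= |Q| passes through |Q|+1 states while reading its first |Q| symbols,
so by pigeonhole some state repeats, giving the loop that can be pumped.
Here |Q| = 5
Therefore the proof uses p = 5

5


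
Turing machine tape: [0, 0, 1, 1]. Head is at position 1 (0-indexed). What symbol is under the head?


Tape: [0, 0, 1, 1]
Positions: 0 1 2 3
Values:    0 0 1 1
Head at position 1
tape[1] = 0

0


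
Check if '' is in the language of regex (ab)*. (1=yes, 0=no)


Pattern: (ab)*
String: ''
Pattern requires: zero or more repetitions of 'ab'
Pairs: []
All pairs are 'ab'? Yes
Result: 1

1


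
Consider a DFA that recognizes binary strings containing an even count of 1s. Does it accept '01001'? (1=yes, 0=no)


DFA has 2 states: q_even (start, accept=yes) and q_odd
Processing string '01001' character by character:
  Position 0: read '0', 1-count=0 -> q_even (no change)
  Position 1: read '1', 1-count=1 -> q_odd
  Position 2: read '0', 1-count=1 -> q_odd (no change)
  Position 3: read '0', 1-count=1 -> q_odd (no change)
  Position 4: read '1', 1-count=2 -> q_even
Final state: q_even, total 1s = 2 (even); the DFA requires an even count -> accept

1


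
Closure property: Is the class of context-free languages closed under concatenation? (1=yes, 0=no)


CFL closure properties:
  Closed under: union, concatenation, Kleene star
  NOT closed under: intersection, complement
Operation 'concatenation' is in closed list -> Yes (closed)

1


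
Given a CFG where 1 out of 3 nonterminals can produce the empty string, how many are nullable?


Nonterminals: {S, A, B}
A nonterminal is nullable if it can derive epsilon
Counting nullable nonterminals: 1
Total nullable = 1

1


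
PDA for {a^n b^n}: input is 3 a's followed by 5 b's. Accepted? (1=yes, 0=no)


Language requires equal numbers of a's and b's
PDA pushes for each 'a', pops for each 'b'
Number of a's = 3
Number of b's = 5
3 != 5 -> Reject

0


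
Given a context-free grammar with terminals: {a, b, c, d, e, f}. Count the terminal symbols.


Terminal symbols: a, b, c, d, e, f
Counting each: a (#1), b (#2), c (#3), d (#4), e (#5), f (#6)
Total = 6

6


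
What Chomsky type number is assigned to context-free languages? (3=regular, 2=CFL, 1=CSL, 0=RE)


Chomsky hierarchy levels:
  Type 3: Regular (DFA/NFA/regex)
  Type 2: Context-free (PDA)
  Type 1: Context-sensitive
  Type 0: Recursively enumerable (TM)
'context-free' corresponds to Type 2

2


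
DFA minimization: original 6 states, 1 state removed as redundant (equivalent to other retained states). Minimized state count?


Original DFA: 6 states
Redundant states removed: 1
Minimized states = original - removed
= 6 - 1
= 5

5


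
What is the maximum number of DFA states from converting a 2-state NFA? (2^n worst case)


NFA has 2 states
Subset construction: each DFA state = subset of NFA states
Maximum subsets = 2^2
2^2 = 4

4


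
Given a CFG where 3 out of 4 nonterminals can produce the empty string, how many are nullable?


Nonterminals: {S, A, B, C}
A nonterminal is nullable if it can derive epsilon
Counting nullable nonterminals: 3
Total nullable = 3

3


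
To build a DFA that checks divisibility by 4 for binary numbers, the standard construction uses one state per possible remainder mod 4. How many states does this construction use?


Divisibility by 4 is tracked via the remainder mod 4: 0, 1, ..., 3
The construction assigns one state to each remainder
Number of remainders = 4

4


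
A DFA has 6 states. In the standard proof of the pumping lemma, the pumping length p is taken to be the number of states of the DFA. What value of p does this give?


Pumping lemma for regular languages (standard proof):
Take p = |Q|, the number of DFA states.
Any string of length >= |Q| passes through |Q|+1 states while reading its first |Q| symbols,
so by pigeonhole some state repeats, giving the loop that can be pumped.
Here |Q| = 6
Therefore the proof uses p = 6

6


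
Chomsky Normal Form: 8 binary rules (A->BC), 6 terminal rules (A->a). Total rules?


CNF allows two rule forms:
  A -> BC (binary): 8 rules
  A -> a (terminal): 6 rules
Total = 8 + 6 = 14

14


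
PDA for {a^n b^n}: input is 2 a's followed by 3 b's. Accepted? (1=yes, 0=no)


Language requires equal numbers of a's and b's
PDA pushes for each 'a', pops for each 'b'
Number of a's = 2
Number of b's = 3
2 != 3 -> Reject

0


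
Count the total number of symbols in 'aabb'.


String: 'aabb'
Counting characters:
  'a' appears 2 time(s)
  'b' appears 2 time(s)
Total length = 2 + 2 = 4

4


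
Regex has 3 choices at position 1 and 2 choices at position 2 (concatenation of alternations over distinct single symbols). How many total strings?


First group: 3 alternatives
Second group: 2 alternatives
Concatenation: each choice from group 1 pairs with each from group 2
Total = 3 x 2 = 6

6


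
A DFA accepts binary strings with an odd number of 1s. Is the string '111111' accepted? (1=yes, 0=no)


DFA has 2 states: q_even (start, accept=no) and q_odd
Processing string '111111' character by character:
  Position 0: read '1', 1-count=1 -> q_odd
  Position 1: read '1', 1-count=2 -> q_even
  Position 2: read '1', 1-count=3 -> q_odd
  Position 3: read '1', 1-count=4 -> q_even
  Position 4: read '1', 1-count=5 -> q_odd
  Position 5: read '1', 1-count=6 -> q_even
Final state: q_even, total 1s = 6 (even); the DFA requires an odd count -> reject

0


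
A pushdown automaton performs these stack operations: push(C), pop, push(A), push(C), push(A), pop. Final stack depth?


Tracing stack operations:
  push(C) -> stack = [C], depth=1
  pop -> removed C, stack = [], depth=0
  push(A) -> stack = [A], depth=1
  push(C) -> stack = [A,C], depth=2
  push(A) -> stack = [A,C,A], depth=3
  pop -> removed A, stack = [A,C], depth=2
Final depth = 2

2


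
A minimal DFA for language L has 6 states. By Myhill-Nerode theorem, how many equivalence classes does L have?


Myhill-Nerode theorem:
Number of equivalence classes = number of states in minimal DFA
Minimal DFA states = 6
Therefore equivalence classes = 6

6


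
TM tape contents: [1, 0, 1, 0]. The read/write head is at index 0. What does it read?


Tape: [1, 0, 1, 0]
Positions: 0 1 2 3
Values:    1 0 1 0
Head at position 0
tape[0] = 1

1


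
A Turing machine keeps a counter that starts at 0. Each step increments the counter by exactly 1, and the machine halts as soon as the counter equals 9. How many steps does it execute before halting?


Counter starts at 0. Counting sequence:
  Step 1: counter = 1
  Step 2: counter = 2
  Step 3: counter = 3
  Step 4: counter = 4
  Step 5: counter = 5
  Step 6: counter = 6
  ...
  Step 9: counter = 9
Counter reached 9 -> halt
Total steps = 9

9


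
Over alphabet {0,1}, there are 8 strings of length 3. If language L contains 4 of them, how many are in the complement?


Alphabet: {0,1}
String length: 3
Total strings of length 3 = 2^3 = 8
Strings in L = 4
Complement = total - |L|
= 8 - 4
= 4

4


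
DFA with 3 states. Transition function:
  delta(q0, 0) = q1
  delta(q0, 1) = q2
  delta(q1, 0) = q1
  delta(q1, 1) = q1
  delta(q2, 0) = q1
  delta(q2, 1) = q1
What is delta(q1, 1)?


Looking up transition function:
delta(q1, 1) in the table
Row: q1, Column: 1
Result: q1

q1


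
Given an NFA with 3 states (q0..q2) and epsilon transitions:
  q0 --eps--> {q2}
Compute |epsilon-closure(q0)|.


Starting from q0
Initialize closure = {q0}
Follow epsilon from q0 -> add q2
Final closure: {q0, q2}
Size = 2

2


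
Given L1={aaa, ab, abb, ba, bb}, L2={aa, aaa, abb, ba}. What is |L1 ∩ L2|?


L1 = {aaa, ab, abb, ba, bb}
L2 = {aa, aaa, abb, ba}
Checking each string in L1 against L2:
  'aaa': in L2? Yes
  'ab': in L2? No
  'abb': in L2? Yes
  'ba': in L2? Yes
  'bb': in L2? No
Intersection = {aaa, abb, ba}
|L1 ∩ L2| = 3

3


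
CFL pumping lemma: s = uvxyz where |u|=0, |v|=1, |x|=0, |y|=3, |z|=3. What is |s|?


|s| = |u| + |v| + |x| + |y| + |z|
= 0 + 1 + 0 + 3 + 3
= 1 + 0 + 6
= 1 + 6
= 7

7


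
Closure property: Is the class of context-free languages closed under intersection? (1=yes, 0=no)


CFL closure properties:
  Closed under: union, concatenation, Kleene star
  NOT closed under: intersection, complement
Operation 'intersection' is in not-closed list -> No (not closed)

0


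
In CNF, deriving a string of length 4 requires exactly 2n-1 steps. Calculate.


Chomsky Normal Form derivation:
String length n = 4
Each step either:
  - Splits a nonterminal into two (n-1 such steps)
  - Converts a nonterminal to terminal (n such steps)
Total = (n-1) + n = 2n - 1
= 2(4) - 1
= 8 - 1
= 7

7


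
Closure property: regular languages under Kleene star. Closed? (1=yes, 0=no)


Regular languages are closed under:
- Union (DFA product construction)
- Intersection (DFA product construction)
- Complement (swap accept/reject states)
- Concatenation (NFA construction)
- Kleene star (NFA construction)
Kleene star is in this list
Therefore: closed

1


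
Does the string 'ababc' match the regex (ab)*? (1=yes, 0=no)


Pattern: (ab)*
String: 'ababc'
Pattern requires: zero or more repetitions of 'ab'
Length 5 is odd -> cannot be (ab)* -> no match
Result: 0

0


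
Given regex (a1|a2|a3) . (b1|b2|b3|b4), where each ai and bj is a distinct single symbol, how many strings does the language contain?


First group: 3 alternatives
Second group: 4 alternatives
Concatenation: each choice from group 1 pairs with each from group 2
Total = 3 x 4 = 12

12


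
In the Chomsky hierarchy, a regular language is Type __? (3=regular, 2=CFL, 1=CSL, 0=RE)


Chomsky hierarchy levels:
  Type 3: Regular (DFA/NFA/regex)
  Type 2: Context-free (PDA)
  Type 1: Context-sensitive
  Type 0: Recursively enumerable (TM)
'regular' corresponds to Type 3

3


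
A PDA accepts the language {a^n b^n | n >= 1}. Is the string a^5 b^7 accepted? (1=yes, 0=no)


Language requires equal numbers of a's and b's
PDA pushes for each 'a', pops for each 'b'
Number of a's = 5
Number of b's = 7
5 != 7 -> Reject

0


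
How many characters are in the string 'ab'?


String: 'ab'
Counting characters:
  'a' appears 1 time(s)
  'b' appears 1 time(s)
Total length = 1 + 1 = 2

2


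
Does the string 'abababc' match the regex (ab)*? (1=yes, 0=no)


Pattern: (ab)*
String: 'abababc'
Pattern requires: zero or more repetitions of 'ab'
Length 7 is odd -> cannot be (ab)* -> no match
Result: 0

0


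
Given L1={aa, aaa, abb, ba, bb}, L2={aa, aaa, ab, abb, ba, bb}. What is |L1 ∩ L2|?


L1 = {aa, aaa, abb, ba, bb}
L2 = {aa, aaa, ab, abb, ba, bb}
Checking each string in L1 against L2:
  'aa': in L2? Yes
  'aaa': in L2? Yes
  'abb': in L2? Yes
  'ba': in L2? Yes
  'bb': in L2? Yes
Intersection = {aa, aaa, abb, ba, bb}
|L1 ∩ L2| = 5

5


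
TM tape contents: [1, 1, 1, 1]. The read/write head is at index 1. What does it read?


Tape: [1, 1, 1, 1]
Positions: 0 1 2 3
Values:    1 1 1 1
Head at position 1
tape[1] = 1

1


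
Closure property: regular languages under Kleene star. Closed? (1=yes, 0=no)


Regular languages are closed under:
- Union (DFA product construction)
- Intersection (DFA product construction)
- Complement (swap accept/reject states)
- Concatenation (NFA construction)
- Kleene star (NFA construction)
Kleene star is in this list
Therefore: closed

1


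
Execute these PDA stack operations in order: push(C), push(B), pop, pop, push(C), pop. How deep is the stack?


Tracing stack operations:
  push(C) -> stack = [C], depth=1
  push(B) -> stack = [C,B], depth=2
  pop -> removed B, stack = [C], depth=1
  pop -> removed C, stack = [], depth=0
  push(C) -> stack = [C], depth=1
  pop -> removed C, stack = [], depth=0
Final depth = 0

0


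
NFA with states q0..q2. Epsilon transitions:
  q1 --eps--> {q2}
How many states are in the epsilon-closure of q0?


Starting from q0
Initialize closure = {q0}
q0 has no outgoing epsilon transitions -> nothing to add
Final closure: {q0}
Size = 1

1


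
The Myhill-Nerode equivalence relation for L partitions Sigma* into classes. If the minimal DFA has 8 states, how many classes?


Myhill-Nerode theorem:
Number of equivalence classes = number of states in minimal DFA
Minimal DFA states = 8
Therefore equivalence classes = 8

8


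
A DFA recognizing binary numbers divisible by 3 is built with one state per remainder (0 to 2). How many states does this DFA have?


Divisibility by 3 is tracked via the remainder mod 3: 0, 1, ..., 2
The construction assigns one state to each remainder
Number of remainders = 3

3


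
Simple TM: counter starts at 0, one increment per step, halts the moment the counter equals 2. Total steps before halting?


Counter starts at 0. Counting sequence:
  Step 1: counter = 1
  Step 2: counter = 2
Counter reached 2 -> halt
Total steps = 2

2


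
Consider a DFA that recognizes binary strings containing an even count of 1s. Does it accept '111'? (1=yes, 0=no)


DFA has 2 states: q_even (start, accept=yes) and q_odd
Processing string '111' character by character:
  Position 0: read '1', 1-count=1 -> q_odd
  Position 1: read '1', 1-count=2 -> q_even
  Position 2: read '1', 1-count=3 -> q_odd
Final state: q_odd, total 1s = 3 (odd); the DFA requires an even count -> reject

0


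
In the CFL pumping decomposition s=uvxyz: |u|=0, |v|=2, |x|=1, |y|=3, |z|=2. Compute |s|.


|s| = |u| + |v| + |x| + |y| + |z|
= 0 + 2 + 1 + 3 + 2
= 2 + 1 + 5
= 3 + 5
= 8

8


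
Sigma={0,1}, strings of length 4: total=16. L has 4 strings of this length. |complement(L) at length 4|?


Alphabet: {0,1}
String length: 4
Total strings of length 4 = 2^4 = 16
Strings in L = 4
Complement = total - |L|
= 16 - 4
= 12

12


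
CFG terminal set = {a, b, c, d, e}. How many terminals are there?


Terminal symbols: a, b, c, d, e
Counting each: a (#1), b (#2), c (#3), d (#4), e (#5)
Total = 5

5


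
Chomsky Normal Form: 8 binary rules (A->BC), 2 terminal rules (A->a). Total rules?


CNF allows two rule forms:
  A -> BC (binary): 8 rules
  A -> a (terminal): 2 rules
Total = 8 + 2 = 10

10


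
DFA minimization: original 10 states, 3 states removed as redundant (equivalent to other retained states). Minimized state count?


Original DFA: 10 states
Redundant states removed: 3
Minimized states = original - removed
= 10 - 3
= 7

7


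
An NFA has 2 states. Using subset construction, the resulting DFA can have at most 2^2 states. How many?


NFA has 2 states
Subset construction: each DFA state = subset of NFA states
Maximum subsets = 2^2
2^2 = 4

4


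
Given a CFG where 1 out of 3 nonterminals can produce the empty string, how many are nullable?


Nonterminals: {S, A, B}
A nonterminal is nullable if it can derive epsilon
Counting nullable nonterminals: 1
Total nullable = 1

1


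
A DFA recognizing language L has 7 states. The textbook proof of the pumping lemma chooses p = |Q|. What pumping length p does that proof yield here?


Pumping lemma for regular languages (standard proof):
Take p = |Q|, the number of DFA states.
Any string of length >= |Q| passes through |Q|+1 states while reading its first |Q| symbols,
so by pigeonhole some state repeats, giving the loop that can be pumped.
Here |Q| = 7
Therefore the proof uses p = 7

7


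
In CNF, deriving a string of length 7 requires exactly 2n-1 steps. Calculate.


Chomsky Normal Form derivation:
String length n = 7
Each step either:
  - Splits a nonterminal into two (n-1 such steps)
  - Converts a nonterminal to terminal (n such steps)
Total = (n-1) + n = 2n - 1
= 2(7) - 1
= 14 - 1
= 13

13


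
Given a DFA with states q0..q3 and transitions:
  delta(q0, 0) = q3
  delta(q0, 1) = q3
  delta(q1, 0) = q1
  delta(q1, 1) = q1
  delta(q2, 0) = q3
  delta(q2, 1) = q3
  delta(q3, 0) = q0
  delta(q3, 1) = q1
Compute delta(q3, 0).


Looking up transition function:
delta(q3, 0) in the table
Row: q3, Column: 0
Result: q0

q0


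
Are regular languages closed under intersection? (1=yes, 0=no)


Regular languages are closed under all standard operations:
- Union: Yes (product construction)
- Intersection: Yes (product construction)
- Complement: Yes (swap accept/reject)
- Concatenation: Yes (NFA construction)
Operation: intersection -> Closed

1


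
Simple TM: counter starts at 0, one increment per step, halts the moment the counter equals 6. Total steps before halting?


Counter starts at 0. Counting sequence:
  Step 1: counter = 1
  Step 2: counter = 2
  Step 3: counter = 3
  Step 4: counter = 4
  Step 5: counter = 5
  Step 6: counter = 6
Counter reached 6 -> halt
Total steps = 6

6


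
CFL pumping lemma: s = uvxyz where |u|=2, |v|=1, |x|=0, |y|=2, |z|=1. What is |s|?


|s| = |u| + |v| + |x| + |y| + |z|
= 2 + 1 + 0 + 2 + 1
= 3 + 0 + 3
= 3 + 3
= 6

6


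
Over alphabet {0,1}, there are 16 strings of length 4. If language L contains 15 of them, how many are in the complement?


Alphabet: {0,1}
String length: 4
Total strings of length 4 = 2^4 = 16
Strings in L = 15
Complement = total - |L|
= 16 - 15
= 1

1


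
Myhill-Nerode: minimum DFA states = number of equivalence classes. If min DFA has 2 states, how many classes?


Myhill-Nerode theorem:
Number of equivalence classes = number of states in minimal DFA
Minimal DFA states = 2
Therefore equivalence classes = 2

2


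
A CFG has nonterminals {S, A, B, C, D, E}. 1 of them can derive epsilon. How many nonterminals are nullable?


Nonterminals: {S, A, B, C, D, E}
A nonterminal is nullable if it can derive epsilon
Counting nullable nonterminals: 1
Total nullable = 1

1


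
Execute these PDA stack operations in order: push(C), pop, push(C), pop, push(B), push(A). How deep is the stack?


Tracing stack operations:
  push(C) -> stack = [C], depth=1
  pop -> removed C, stack = [], depth=0
  push(C) -> stack = [C], depth=1
  pop -> removed C, stack = [], depth=0
  push(B) -> stack = [B], depth=1
  push(A) -> stack = [B,A], depth=2
Final depth = 2

2


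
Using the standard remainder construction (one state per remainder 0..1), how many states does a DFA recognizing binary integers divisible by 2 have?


Divisibility by 2 is tracked via the remainder mod 2: 0, 1, ..., 1
The construction assigns one state to each remainder
Number of remainders = 2

2


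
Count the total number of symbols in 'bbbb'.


String: 'bbbb'
Counting characters:
  'b' appears 4 time(s)
Total length = 0 + 4 = 4

4


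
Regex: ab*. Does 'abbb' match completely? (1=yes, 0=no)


Pattern: ab*
String: 'abbb'
Pattern requires: exactly one 'a' followed by zero or more 'b's
First char is 'a' -> OK
Rest 'bbb': all b's? Yes
Result: 1

1


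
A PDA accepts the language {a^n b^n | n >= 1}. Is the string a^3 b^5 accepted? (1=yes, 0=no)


Language requires equal numbers of a's and b's
PDA pushes for each 'a', pops for each 'b'
Number of a's = 3
Number of b's = 5
3 != 5 -> Reject

0


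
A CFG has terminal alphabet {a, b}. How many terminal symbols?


Terminal symbols: a, b
Counting each: a (#1), b (#2)
Total = 2

2


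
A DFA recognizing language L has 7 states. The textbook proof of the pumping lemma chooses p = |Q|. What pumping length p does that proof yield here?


Pumping lemma for regular languages (standard proof):
Take p = |Q|, the number of DFA states.
Any string of length >= |Q| passes through |Q|+1 states while reading its first |Q| symbols,
so by pigeonhole some state repeats, giving the loop that can be pumped.
Here |Q| = 7
Therefore the proof uses p = 7

7


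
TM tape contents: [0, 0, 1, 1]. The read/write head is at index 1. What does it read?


Tape: [0, 0, 1, 1]
Positions: 0 1 2 3
Values:    0 0 1 1
Head at position 1
tape[1] = 0

0


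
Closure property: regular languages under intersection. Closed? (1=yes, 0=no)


Regular languages are closed under:
- Union (DFA product construction)
- Intersection (DFA product construction)
- Complement (swap accept/reject states)
- Concatenation (NFA construction)
- Kleene star (NFA construction)
intersection is in this list
Therefore: closed

1


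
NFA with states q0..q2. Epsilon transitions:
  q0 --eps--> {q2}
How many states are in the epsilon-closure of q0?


Starting from q0
Initialize closure = {q0}
Follow epsilon from q0 -> add q2
Final closure: {q0, q2}
Size = 2

2


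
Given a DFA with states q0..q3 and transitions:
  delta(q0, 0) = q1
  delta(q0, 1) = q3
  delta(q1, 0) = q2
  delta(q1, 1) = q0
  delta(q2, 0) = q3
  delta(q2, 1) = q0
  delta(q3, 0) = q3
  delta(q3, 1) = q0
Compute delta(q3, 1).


Looking up transition function:
delta(q3, 1) in the table
Row: q3, Column: 1
Result: q0

q0


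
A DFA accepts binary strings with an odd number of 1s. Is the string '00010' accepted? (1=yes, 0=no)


DFA has 2 states: q_even (start, accept=no) and q_odd
Processing string '00010' character by character:
  Position 0: read '0', 1-count=0 -> q_even (no change)
  Position 1: read '0', 1-count=0 -> q_even (no change)
  Position 2: read '0', 1-count=0 -> q_even (no change)
  Position 3: read '1', 1-count=1 -> q_odd
  Position 4: read '0', 1-count=1 -> q_odd (no change)
Final state: q_odd, total 1s = 1 (odd); the DFA requires an odd count -> accept

1


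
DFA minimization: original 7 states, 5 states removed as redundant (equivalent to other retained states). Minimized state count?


Original DFA: 7 states
Redundant states removed: 5
Minimized states = original - removed
= 7 - 5
= 2

2


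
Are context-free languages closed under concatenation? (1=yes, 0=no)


CFL closure properties:
  Closed under: union, concatenation, Kleene star
  NOT closed under: intersection, complement
Operation 'concatenation' is in closed list -> Yes (closed)

1


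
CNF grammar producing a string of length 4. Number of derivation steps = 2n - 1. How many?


Chomsky Normal Form derivation:
String length n = 4
Each step either:
  - Splits a nonterminal into two (n-1 such steps)
  - Converts a nonterminal to terminal (n such steps)
Total = (n-1) + n = 2n - 1
= 2(4) - 1
= 8 - 1
= 7

7


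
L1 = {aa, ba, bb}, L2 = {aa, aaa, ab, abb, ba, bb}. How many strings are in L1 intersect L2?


L1 = {aa, ba, bb}
L2 = {aa, aaa, ab, abb, ba, bb}
Checking each string in L1 against L2:
  'aa': in L2? Yes
  'ba': in L2? Yes
  'bb': in L2? Yes
Intersection = {aa, ba, bb}
|L1 ∩ L2| = 3

3


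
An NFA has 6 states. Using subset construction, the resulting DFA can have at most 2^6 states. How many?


NFA has 6 states
Subset construction: each DFA state = subset of NFA states
Maximum subsets = 2^6
2^6 = 64

64


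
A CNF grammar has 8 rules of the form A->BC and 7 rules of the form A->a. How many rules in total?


CNF allows two rule forms:
  A -> BC (binary): 8 rules
  A -> a (terminal): 7 rules
Total = 8 + 7 = 15

15


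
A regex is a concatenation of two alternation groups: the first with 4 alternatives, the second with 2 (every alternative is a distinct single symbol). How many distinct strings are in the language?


First group: 4 alternatives
Second group: 2 alternatives
Concatenation: each choice from group 1 pairs with each from group 2
Total = 4 x 2 = 8

8


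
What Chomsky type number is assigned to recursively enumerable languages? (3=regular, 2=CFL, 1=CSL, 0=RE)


Chomsky hierarchy levels:
  Type 3: Regular (DFA/NFA/regex)
  Type 2: Context-free (PDA)
  Type 1: Context-sensitive
  Type 0: Recursively enumerable (TM)
'recursively enumerable' corresponds to Type 0

0


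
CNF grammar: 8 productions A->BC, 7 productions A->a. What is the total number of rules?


CNF allows two rule forms:
  A -> BC (binary): 8 rules
  A -> a (terminal): 7 rules
Total = 8 + 7 = 15

15


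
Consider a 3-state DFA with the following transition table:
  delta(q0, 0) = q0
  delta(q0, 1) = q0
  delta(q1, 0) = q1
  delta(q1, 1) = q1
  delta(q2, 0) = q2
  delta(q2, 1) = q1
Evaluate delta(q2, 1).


Looking up transition function:
delta(q2, 1) in the table
Row: q2, Column: 1
Result: q1

q1


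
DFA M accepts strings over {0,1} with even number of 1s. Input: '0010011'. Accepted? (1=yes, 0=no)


DFA has 2 states: q_even (start, accept=yes) and q_odd
Processing string '0010011' character by character:
  Position 0: read '0', 1-count=0 -> q_even (no change)
  Position 1: read '0', 1-count=0 -> q_even (no change)
  Position 2: read '1', 1-count=1 -> q_odd
  Position 3: read '0', 1-count=1 -> q_odd (no change)
  Position 4: read '0', 1-count=1 -> q_odd (no change)
  Position 5: read '1', 1-count=2 -> q_even
  Position 6: read '1', 1-count=3 -> q_odd
Final state: q_odd, total 1s = 3 (odd); the DFA requires an even count -> reject

0


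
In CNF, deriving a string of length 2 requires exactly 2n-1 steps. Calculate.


Chomsky Normal Form derivation:
String length n = 2
Each step either:
  - Splits a nonterminal into two (n-1 such steps)
  - Converts a nonterminal to terminal (n such steps)
Total = (n-1) + n = 2n - 1
= 2(2) - 1
= 4 - 1
= 3

3


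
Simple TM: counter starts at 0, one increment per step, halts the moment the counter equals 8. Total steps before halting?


Counter starts at 0. Counting sequence:
  Step 1: counter = 1
  Step 2: counter = 2
  Step 3: counter = 3
  Step 4: counter = 4
  Step 5: counter = 5
  Step 6: counter = 6
  Step 7: counter = 7
  Step 8: counter = 8
Counter reached 8 -> halt
Total steps = 8

8


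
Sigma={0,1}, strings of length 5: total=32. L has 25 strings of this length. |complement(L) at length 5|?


Alphabet: {0,1}
String length: 5
Total strings of length 5 = 2^5 = 32
Strings in L = 25
Complement = total - |L|
= 32 - 25
= 7

7


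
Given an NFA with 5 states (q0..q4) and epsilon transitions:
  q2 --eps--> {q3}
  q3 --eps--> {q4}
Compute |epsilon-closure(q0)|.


Starting from q0
Initialize closure = {q0}
q0 has no outgoing epsilon transitions -> nothing to add
Final closure: {q0}
Size = 1

1


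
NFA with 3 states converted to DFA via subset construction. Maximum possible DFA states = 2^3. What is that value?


NFA has 3 states
Subset construction: each DFA state = subset of NFA states
Maximum subsets = 2^3
2^3 = 8

8


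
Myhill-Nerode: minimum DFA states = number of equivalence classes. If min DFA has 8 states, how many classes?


Myhill-Nerode theorem:
Number of equivalence classes = number of states in minimal DFA
Minimal DFA states = 8
Therefore equivalence classes = 8

8


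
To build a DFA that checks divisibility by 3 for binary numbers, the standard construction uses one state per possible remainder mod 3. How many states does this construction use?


Divisibility by 3 is tracked via the remainder mod 3: 0, 1, ..., 2
The construction assigns one state to each remainder
Number of remainders = 3

3


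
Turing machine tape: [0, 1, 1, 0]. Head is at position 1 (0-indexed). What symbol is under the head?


Tape: [0, 1, 1, 0]
Positions: 0 1 2 3
Values:    0 1 1 0
Head at position 1
tape[1] = 1

1


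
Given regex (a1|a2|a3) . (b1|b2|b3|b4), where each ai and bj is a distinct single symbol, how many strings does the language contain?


First group: 3 alternatives
Second group: 4 alternatives
Concatenation: each choice from group 1 pairs with each from group 2
Total = 3 x 4 = 12

12


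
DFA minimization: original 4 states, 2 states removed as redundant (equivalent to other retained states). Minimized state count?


Original DFA: 4 states
Redundant states removed: 2
Minimized states = original - removed
= 4 - 2
= 2

2


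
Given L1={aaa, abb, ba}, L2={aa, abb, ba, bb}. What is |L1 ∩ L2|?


L1 = {aaa, abb, ba}
L2 = {aa, abb, ba, bb}
Checking each string in L1 against L2:
  'aaa': in L2? No
  'abb': in L2? Yes
  'ba': in L2? Yes
Intersection = {abb, ba}
|L1 ∩ L2| = 2

2


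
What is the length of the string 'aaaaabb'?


String: 'aaaaabb'
Counting characters:
  'a' appears 5 time(s)
  'b' appears 2 time(s)
Total length = 5 + 2 = 7

7


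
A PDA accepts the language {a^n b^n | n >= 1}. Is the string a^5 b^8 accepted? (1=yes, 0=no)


Language requires equal numbers of a's and b's
PDA pushes for each 'a', pops for each 'b'
Number of a's = 5
Number of b's = 8
5 != 8 -> Reject

0


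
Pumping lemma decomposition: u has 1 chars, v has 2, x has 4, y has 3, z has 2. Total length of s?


|s| = |u| + |v| + |x| + |y| + |z|
= 1 + 2 + 4 + 3 + 2
= 3 + 4 + 5
= 7 + 5
= 12

12


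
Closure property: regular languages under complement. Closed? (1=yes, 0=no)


Regular languages are closed under:
- Union (DFA product construction)
- Intersection (DFA product construction)
- Complement (swap accept/reject states)
- Concatenation (NFA construction)
- Kleene star (NFA construction)
complement is in this list
Therefore: closed

1


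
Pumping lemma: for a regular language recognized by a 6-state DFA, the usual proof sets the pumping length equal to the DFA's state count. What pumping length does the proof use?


Pumping lemma for regular languages (standard proof):
Take p = |Q|, the number of DFA states.
Any string of length >= |Q| passes through |Q|+1 states while reading its first |Q| symbols,
so by pigeonhole some state repeats, giving the loop that can be pumped.
Here |Q| = 6
Therefore the proof uses p = 6

6


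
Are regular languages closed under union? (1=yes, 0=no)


Regular languages are closed under all standard operations:
- Union: Yes (product construction)
- Intersection: Yes (product construction)
- Complement: Yes (swap accept/reject)
- Concatenation: Yes (NFA construction)
Operation: union -> Closed

1


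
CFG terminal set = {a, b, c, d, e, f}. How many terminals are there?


Terminal symbols: a, b, c, d, e, f
Counting each: a (#1), b (#2), c (#3), d (#4), e (#5), f (#6)
Total = 6

6


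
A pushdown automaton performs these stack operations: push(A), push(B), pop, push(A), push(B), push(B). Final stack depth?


Tracing stack operations:
  push(A) -> stack = [A], depth=1
  push(B) -> stack = [A,B], depth=2
  pop -> removed B, stack = [A], depth=1
  push(A) -> stack = [A,A], depth=2
  push(B) -> stack = [A,A,B], depth=3
  push(B) -> stack = [A,A,B,B], depth=4
Final depth = 4

4


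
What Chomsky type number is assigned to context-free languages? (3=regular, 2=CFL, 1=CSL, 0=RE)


Chomsky hierarchy levels:
  Type 3: Regular (DFA/NFA/regex)
  Type 2: Context-free (PDA)
  Type 1: Context-sensitive
  Type 0: Recursively enumerable (TM)
'context-free' corresponds to Type 2

2


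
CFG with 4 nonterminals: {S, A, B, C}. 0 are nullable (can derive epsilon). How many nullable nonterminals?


Nonterminals: {S, A, B, C}
A nonterminal is nullable if it can derive epsilon
Counting nullable nonterminals: 0
Total nullable = 0

0


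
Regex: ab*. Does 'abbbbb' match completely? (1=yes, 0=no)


Pattern: ab*
String: 'abbbbb'
Pattern requires: exactly one 'a' followed by zero or more 'b's
First char is 'a' -> OK
Rest 'bbbbb': all b's? Yes
Result: 1

1
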